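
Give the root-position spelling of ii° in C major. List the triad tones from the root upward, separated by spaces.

ii° is built on scale degree 2, which is D in both C major and its parallel. Stacking thirds in C minor on D gives D–F–Ab.

D F Ab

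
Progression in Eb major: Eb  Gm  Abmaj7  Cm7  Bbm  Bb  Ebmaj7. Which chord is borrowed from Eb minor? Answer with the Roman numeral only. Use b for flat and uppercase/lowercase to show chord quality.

In Eb major the diatonic chords are Eb, Fm, Gm, Ab, Bb, Cm, Ddim. Of the given chords, Eb, Gm, Abmaj7, Cm7, Bb and Ebmaj7 are diatonic. But Bbm (Bb–Db–F) is foreign: the diatonic V on degree 5 is Bb, whereas Bbm comes from Eb minor. It is labeled v.

v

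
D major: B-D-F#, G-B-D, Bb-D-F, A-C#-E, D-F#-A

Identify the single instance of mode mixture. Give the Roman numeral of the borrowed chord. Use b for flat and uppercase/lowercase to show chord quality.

bVI

D major has the diatonic set D, Em, F#m, G, A, Bm, C#dim. B–D–F# = Bm, G–B–D = G, A–C#–E = A and D–F#–A = D are all diatonic. Bb–D–F is not: scale degree 6 in D major carries Bm (vi). In D minor the chord on that degree is Bb, so here it functions as bVI, borrowed from the parallel minor.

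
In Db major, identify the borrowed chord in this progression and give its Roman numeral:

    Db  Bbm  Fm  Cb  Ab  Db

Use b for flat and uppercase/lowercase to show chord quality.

In Db major the diatonic chords are Db, Ebm, Fm, Gb, Ab, Bbm, Cdim. Db, Bbm, Fm and Ab are all diatonic. Cb (Cb–Eb–Gb) is not: scale degree 7 in Db major carries Cdim (vii°). In Db minor the chord on that degree is Cb, so here it functions as bVII, borrowed from the parallel minor.

bVII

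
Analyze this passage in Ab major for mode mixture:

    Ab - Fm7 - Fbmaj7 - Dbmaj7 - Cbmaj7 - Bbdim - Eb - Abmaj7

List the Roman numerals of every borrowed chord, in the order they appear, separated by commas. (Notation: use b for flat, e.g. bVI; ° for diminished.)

In Ab major the diatonic chords are Ab, Bbm, Cm, Db, Eb, Fm, Gdim. Of the given chords, Ab, Fm7, Dbmaj7, Eb and Abmaj7 are diatonic. But Fbmaj7 (Fb–Ab–Cb–Eb) is foreign: the diatonic vi on degree 6 is Fm, whereas Fbmaj7 comes from Ab minor. It is labeled bVImaj7. Cbmaj7 (Cb–Eb–Gb–Bb) is not: scale degree 3 in Ab major carries Cm (iii). In Ab minor the chord on that degree is Cbmaj7, so here it functions as bIIImaj7, borrowed from the parallel minor. Bbdim (Bb–Db–Fb) doesn't fit — on degree 2 Ab major would have Bbm (ii). Bbdim is the degree-2 chord of Ab minor, so it is the borrowed ii°.

bVImaj7, bIIImaj7, ii°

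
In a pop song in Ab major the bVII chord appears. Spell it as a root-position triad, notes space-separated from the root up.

Gb Bb Db

The root of bVII is the lowered 7th degree: G becomes Gb. In Ab minor the chord on Gb is Gb–Bb–Db.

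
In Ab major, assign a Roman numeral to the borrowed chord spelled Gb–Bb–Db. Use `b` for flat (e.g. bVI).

Gb is the lowered form of scale degree 7 in Ab major (the diatonic degree 7 is G). Diatonically Ab major has Gdim (vii°) on that degree; Gb–Bb–Db is instead the major chord native to Ab minor, so it takes the label bVII.

bVII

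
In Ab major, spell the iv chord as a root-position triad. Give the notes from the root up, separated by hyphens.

Db-Fb-Ab

iv is built on scale degree 4, which is Db in both Ab major and its parallel. In Ab minor the chord on Db is Db–Fb–Ab.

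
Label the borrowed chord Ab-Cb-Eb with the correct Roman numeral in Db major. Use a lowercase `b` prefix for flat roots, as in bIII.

The root Ab is the diatonic 5th degree of Db major; the borrowing shows in the chord quality. Diatonically Db major has Ab (V) on that degree; Ab–Cb–Eb is instead the minor chord native to Db minor, so it takes the label v.

v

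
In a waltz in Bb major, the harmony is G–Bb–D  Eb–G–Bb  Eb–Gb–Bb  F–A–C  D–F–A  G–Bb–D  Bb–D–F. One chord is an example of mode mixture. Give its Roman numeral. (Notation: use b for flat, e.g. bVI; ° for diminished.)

iv

The diatonic triads in Bb major are Bb, Cm, Dm, Eb, F, Gm, Adim. G–Bb–D = Gm, Eb–G–Bb = Eb, F–A–C = F, D–F–A = Dm and Bb–D–F = Bb are all diatonic. Eb–Gb–Bb is not: scale degree 4 in Bb major carries Eb (IV). In Bb minor the chord on that degree is Ebm, so here it functions as iv, borrowed from the parallel minor.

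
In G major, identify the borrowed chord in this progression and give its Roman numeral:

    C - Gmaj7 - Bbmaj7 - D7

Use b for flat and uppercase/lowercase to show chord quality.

bIIImaj7

G major has the diatonic set G, Am, Bm, C, D, Em, F#dim. Of the given chords, C, Gmaj7 and D7 are diatonic. Bbmaj7 (Bb–D–F–A) is not: scale degree 3 in G major carries Bm (iii). In G minor the chord on that degree is Bbmaj7, so here it functions as bIIImaj7, borrowed from the parallel minor.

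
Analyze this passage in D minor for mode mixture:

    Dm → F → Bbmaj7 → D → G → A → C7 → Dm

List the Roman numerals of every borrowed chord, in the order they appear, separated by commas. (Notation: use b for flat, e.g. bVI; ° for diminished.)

I, IV

In D minor (with V from harmonic minor) the diatonic chords are Dm, Edim, F, Gm, A, Bb, C. Dm, F, Bbmaj7, A and C7 all belong to that set. But D (D–F#–A) is foreign: the diatonic i on degree 1 is Dm, whereas D comes from D major. It is labeled I. G (G–B–D) doesn't fit — on degree 4 D minor would have Gm (iv). G is the degree-4 chord of D major, so it is the borrowed IV.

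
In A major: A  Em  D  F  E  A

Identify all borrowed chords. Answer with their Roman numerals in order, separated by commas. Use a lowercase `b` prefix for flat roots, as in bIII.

In A major the diatonic chords are A, Bm, C#m, D, E, F#m, G#dim. A, D and E are all diatonic. Em (E–G–B) is not: scale degree 5 in A major carries E (V). In A minor the chord on that degree is Em, so here it functions as v, borrowed from the parallel minor. F (F–A–C) doesn't fit — on degree 6 A major would have F#m (vi). F is the degree-6 chord of A minor, so it is the borrowed bVI.

v, bVI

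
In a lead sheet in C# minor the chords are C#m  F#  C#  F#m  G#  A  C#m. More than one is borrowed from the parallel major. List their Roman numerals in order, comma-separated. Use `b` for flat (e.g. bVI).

The diatonic triads in C# minor (with V from harmonic minor) are C#m, D#dim, E, F#m, G#, A, B. C#m, F#m, G# and A are all diatonic. F# (F#–A#–C#) doesn't fit — on degree 4 C# minor would have F#m (iv). F# is the degree-4 chord of C# major, so it is the borrowed IV. C# (C#–E#–G#) doesn't fit — on degree 1 C# minor would have C#m (i). C# is the degree-1 chord of C# major, so it is the borrowed I.

IV, I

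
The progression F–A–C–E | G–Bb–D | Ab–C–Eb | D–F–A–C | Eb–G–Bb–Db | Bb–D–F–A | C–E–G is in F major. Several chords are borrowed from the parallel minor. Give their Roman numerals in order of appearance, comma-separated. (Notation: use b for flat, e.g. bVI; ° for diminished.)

F major has the diatonic set F, Gm, Am, Bb, C, Dm, Edim. F–A–C–E = Fmaj7, G–Bb–D = Gm, D–F–A–C = Dm7, Bb–D–F–A = Bbmaj7 and C–E–G = C all belong to that set. Ab–C–Eb is not: scale degree 3 in F major carries Am (iii). In F minor the chord on that degree is Ab, so here it functions as bIII, borrowed from the parallel minor. Eb–G–Bb–Db doesn't fit — on degree 7 F major would have Edim (vii°). Eb7 is the degree-7 chord of F minor, so it is the borrowed bVII7.

bIII, bVII7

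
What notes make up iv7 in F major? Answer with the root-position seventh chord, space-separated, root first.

Bb Db F Ab

The root, Bb, is scale degree 4 — the same note in F major and F minor; only the chord quality changes. Stacking thirds in F minor on Bb gives Bb–Db–F–Ab.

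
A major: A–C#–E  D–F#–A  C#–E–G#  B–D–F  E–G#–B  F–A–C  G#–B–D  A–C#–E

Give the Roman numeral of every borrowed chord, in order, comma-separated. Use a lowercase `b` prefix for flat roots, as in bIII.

ii°, bVI

The diatonic triads in A major are A, Bm, C#m, D, E, F#m, G#dim. A–C#–E = A, D–F#–A = D, C#–E–G# = C#m, E–G#–B = E and G#–B–D = G#dim all belong to that set. B–D–F doesn't fit — on degree 2 A major would have Bm (ii). Bdim is the degree-2 chord of A minor, so it is the borrowed ii°. F–A–C doesn't fit — on degree 6 A major would have F#m (vi). F is the degree-6 chord of A minor, so it is the borrowed bVI.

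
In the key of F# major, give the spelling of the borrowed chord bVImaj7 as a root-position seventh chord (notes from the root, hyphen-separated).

D-F#-A-C#

The root of bVImaj7 is the lowered 6th degree: D# becomes D. Building the major-seventh chord from the parallel minor on D: D–F#–A–C#.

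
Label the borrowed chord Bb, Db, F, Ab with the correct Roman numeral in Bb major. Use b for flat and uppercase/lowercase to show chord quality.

Bb is scale degree 1 in Bb major. Bb–Db–F–Ab is a minor-seventh chord — the form found in Bb minor, not the diatonic I (Bb). Borrowed into Bb major it is written i7.

i7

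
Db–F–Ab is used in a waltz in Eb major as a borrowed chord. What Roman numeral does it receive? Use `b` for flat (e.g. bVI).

bVII

In Eb major scale degree 7 is D; Db is its lowered form, from Eb minor. Diatonically Eb major has Ddim (vii°) on that degree; Db–F–Ab is instead the major chord native to Eb minor, so it takes the label bVII.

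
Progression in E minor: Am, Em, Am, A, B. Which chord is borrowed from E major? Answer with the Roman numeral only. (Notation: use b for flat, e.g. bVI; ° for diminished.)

The diatonic triads in E minor (with V from harmonic minor) are Em, F#dim, G, Am, B, C, D. Of the given chords, Am, Em and B are diatonic. A (A–C#–E) doesn't fit — on degree 4 E minor would have Am (iv). A is the degree-4 chord of E major, so it is the borrowed IV.

IV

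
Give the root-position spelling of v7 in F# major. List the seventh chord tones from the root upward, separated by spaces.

C# E G# B

The root, C#, is scale degree 5 — the same note in F# major and F# minor; only the chord quality changes. Stacking thirds in F# minor on C# gives C#–E–G#–B.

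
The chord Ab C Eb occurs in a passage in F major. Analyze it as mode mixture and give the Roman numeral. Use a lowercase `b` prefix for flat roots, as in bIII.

bIII

In F major scale degree 3 is A; Ab is its lowered form, from F minor. Diatonically F major has Am (iii) on that degree; Ab–C–Eb is instead the major chord native to F minor, so it takes the label bIII.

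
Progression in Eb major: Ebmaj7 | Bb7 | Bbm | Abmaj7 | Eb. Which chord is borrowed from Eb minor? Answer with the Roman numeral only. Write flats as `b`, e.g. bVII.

v

In Eb major the diatonic chords are Eb, Fm, Gm, Ab, Bb, Cm, Ddim. Ebmaj7, Bb7, Abmaj7 and Eb are all diatonic. Bbm (Bb–Db–F) is not: scale degree 5 in Eb major carries Bb (V). In Eb minor the chord on that degree is Bbm, so here it functions as v, borrowed from the parallel minor.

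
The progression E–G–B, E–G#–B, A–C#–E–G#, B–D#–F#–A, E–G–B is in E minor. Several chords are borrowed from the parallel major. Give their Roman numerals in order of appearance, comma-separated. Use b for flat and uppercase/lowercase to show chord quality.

In E minor (with V from harmonic minor) the diatonic chords are Em, F#dim, G, Am, B, C, D. E–G–B = Em and B–D#–F#–A = B7 both belong to that set. But E–G#–B is foreign: the diatonic i on degree 1 is Em, whereas E comes from E major. It is labeled I. A–C#–E–G# doesn't fit — on degree 4 E minor would have Am (iv). Amaj7 is the degree-4 chord of E major, so it is the borrowed IVmaj7.

I, IVmaj7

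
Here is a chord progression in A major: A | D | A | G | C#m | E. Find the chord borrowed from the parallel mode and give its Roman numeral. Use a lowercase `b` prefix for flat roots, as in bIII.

A major has the diatonic set A, Bm, C#m, D, E, F#m, G#dim. A, D, C#m and E all belong to that set. But G (G–B–D) is foreign: the diatonic vii° on degree 7 is G#dim, whereas G comes from A minor. It is labeled bVII.

bVII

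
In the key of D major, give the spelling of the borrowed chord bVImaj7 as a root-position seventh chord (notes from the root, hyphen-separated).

Bb-D-F-A

The root of bVImaj7 is the lowered 6th degree: B becomes Bb. Stacking thirds in D minor on Bb gives Bb–D–F–A.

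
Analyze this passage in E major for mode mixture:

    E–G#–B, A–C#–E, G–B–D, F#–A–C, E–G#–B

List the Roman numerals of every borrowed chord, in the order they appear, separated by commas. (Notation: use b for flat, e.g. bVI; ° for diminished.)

The diatonic triads in E major are E, F#m, G#m, A, B, C#m, D#dim. E–G#–B = E and A–C#–E = A are both diatonic. G–B–D doesn't fit — on degree 3 E major would have G#m (iii). G is the degree-3 chord of E minor, so it is the borrowed bIII. F#–A–C doesn't fit — on degree 2 E major would have F#m (ii). F#dim is the degree-2 chord of E minor, so it is the borrowed ii°.

bIII, ii°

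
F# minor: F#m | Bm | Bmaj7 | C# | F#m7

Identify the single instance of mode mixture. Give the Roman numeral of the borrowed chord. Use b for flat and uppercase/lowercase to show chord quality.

In F# minor (with V from harmonic minor) the diatonic chords are F#m, G#dim, A, Bm, C#, D, E. F#m, Bm, C# and F#m7 are all diatonic. But Bmaj7 (B–D#–F#–A#) is foreign: the diatonic iv on degree 4 is Bm, whereas Bmaj7 comes from F# major. It is labeled IVmaj7.

IVmaj7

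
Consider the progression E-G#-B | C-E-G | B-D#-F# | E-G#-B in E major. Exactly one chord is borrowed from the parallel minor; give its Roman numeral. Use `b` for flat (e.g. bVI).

bVI

E major has the diatonic set E, F#m, G#m, A, B, C#m, D#dim. Of the given chords, E–G#–B = E and B–D#–F# = B are diatonic. C–E–G doesn't fit — on degree 6 E major would have C#m (vi). C is the degree-6 chord of E minor, so it is the borrowed bVI.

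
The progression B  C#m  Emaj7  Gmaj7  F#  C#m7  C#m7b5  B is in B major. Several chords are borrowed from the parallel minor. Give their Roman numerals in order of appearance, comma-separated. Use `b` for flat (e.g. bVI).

bVImaj7, iiø7

The diatonic triads in B major are B, C#m, D#m, E, F#, G#m, A#dim. B, C#m, Emaj7, F# and C#m7 all belong to that set. Gmaj7 (G–B–D–F#) doesn't fit — on degree 6 B major would have G#m (vi). Gmaj7 is the degree-6 chord of B minor, so it is the borrowed bVImaj7. But C#m7b5 (C#–E–G–B) is foreign: the diatonic ii on degree 2 is C#m, whereas C#m7b5 comes from B minor. It is labeled iiø7.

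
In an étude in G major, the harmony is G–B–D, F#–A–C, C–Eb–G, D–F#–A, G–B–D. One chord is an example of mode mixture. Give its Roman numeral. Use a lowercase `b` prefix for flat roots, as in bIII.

iv

The diatonic triads in G major are G, Am, Bm, C, D, Em, F#dim. G–B–D = G, F#–A–C = F#dim and D–F#–A = D all belong to that set. C–Eb–G is not: scale degree 4 in G major carries C (IV). In G minor the chord on that degree is Cm, so here it functions as iv, borrowed from the parallel minor.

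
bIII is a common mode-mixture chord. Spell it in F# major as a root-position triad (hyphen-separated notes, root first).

bIII is built on the lowered scale degree 3. In F# major degree 3 is A#; lowered it becomes A. In F# minor the chord on A is A–C#–E.

A-C#-E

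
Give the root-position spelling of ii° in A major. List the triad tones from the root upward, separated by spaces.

The root, B, is scale degree 2 — the same note in A major and A minor; only the chord quality changes. In A minor the chord on B is B–D–F.

B D F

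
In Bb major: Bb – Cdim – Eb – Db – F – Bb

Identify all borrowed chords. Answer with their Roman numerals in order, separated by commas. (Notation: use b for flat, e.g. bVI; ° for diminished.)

ii°, bIII

Bb major has the diatonic set Bb, Cm, Dm, Eb, F, Gm, Adim. Bb, Eb and F are all diatonic. But Cdim (C–Eb–Gb) is foreign: the diatonic ii on degree 2 is Cm, whereas Cdim comes from Bb minor. It is labeled ii°. Db (Db–F–Ab) is not: scale degree 3 in Bb major carries Dm (iii). In Bb minor the chord on that degree is Db, so here it functions as bIII, borrowed from the parallel minor.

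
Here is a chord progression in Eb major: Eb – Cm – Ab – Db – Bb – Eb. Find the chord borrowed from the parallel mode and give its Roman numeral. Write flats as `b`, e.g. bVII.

bVII

Eb major has the diatonic set Eb, Fm, Gm, Ab, Bb, Cm, Ddim. Eb, Cm, Ab and Bb are all diatonic. Db (Db–F–Ab) doesn't fit — on degree 7 Eb major would have Ddim (vii°). Db is the degree-7 chord of Eb minor, so it is the borrowed bVII.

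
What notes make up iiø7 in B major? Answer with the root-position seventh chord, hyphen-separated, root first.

C#-E-G-B

The root, C#, is scale degree 2 — the same note in B major and B minor; only the chord quality changes. Building the half-diminished-seventh chord from the parallel minor on C#: C#–E–G–B.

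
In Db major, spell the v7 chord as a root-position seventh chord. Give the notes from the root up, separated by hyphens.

Ab-Cb-Eb-Gb

The root, Ab, is scale degree 5 — the same note in Db major and Db minor; only the chord quality changes. Building the minor-seventh chord from the parallel minor on Ab: Ab–Cb–Eb–Gb.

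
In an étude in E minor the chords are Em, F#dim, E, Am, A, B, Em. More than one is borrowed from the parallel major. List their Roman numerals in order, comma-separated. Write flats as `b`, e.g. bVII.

E minor has the diatonic set Em, F#dim, G, Am, B, C, D (with V from harmonic minor). Em, F#dim, Am and B are all diatonic. E (E–G#–B) doesn't fit — on degree 1 E minor would have Em (i). E is the degree-1 chord of E major, so it is the borrowed I. A (A–C#–E) is not: scale degree 4 in E minor carries Am (iv). In E major the chord on that degree is A, so here it functions as IV, borrowed from the parallel major.

I, IV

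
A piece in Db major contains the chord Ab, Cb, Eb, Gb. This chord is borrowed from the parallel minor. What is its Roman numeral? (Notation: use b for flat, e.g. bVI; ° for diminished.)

v7

Ab is scale degree 5 in Db major. Ab–Cb–Eb–Gb is a minor-seventh chord — the form found in Db minor, not the diatonic V (Ab). Borrowed into Db major it is written v7.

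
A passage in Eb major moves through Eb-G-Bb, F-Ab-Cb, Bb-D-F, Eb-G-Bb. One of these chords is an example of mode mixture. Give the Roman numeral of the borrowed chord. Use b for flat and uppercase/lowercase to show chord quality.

ii°

The diatonic triads in Eb major are Eb, Fm, Gm, Ab, Bb, Cm, Ddim. Of the given chords, Eb–G–Bb = Eb and Bb–D–F = Bb are diatonic. F–Ab–Cb is not: scale degree 2 in Eb major carries Fm (ii). In Eb minor the chord on that degree is Fdim, so here it functions as ii°, borrowed from the parallel minor.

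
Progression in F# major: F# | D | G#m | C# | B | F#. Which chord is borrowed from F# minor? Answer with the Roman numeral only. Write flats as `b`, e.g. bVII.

The diatonic triads in F# major are F#, G#m, A#m, B, C#, D#m, E#dim. F#, G#m, C# and B are all diatonic. D (D–F#–A) doesn't fit — on degree 6 F# major would have D#m (vi). D is the degree-6 chord of F# minor, so it is the borrowed bVI.

bVI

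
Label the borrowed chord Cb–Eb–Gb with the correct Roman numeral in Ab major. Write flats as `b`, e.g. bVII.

bIII

Cb is the lowered form of scale degree 3 in Ab major (the diatonic degree 3 is C). Cb–Eb–Gb is a major chord — the form found in Ab minor, not the diatonic iii (Cm). Borrowed into Ab major it is written bIII.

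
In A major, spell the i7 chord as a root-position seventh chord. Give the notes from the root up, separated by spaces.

A C E G

The root, A, is scale degree 1 — the same note in A major and A minor; only the chord quality changes. Building the minor-seventh chord from the parallel minor on A: A–C–E–G.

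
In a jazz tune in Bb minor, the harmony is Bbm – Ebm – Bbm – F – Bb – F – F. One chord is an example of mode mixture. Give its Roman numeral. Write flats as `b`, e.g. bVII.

I

Bb minor has the diatonic set Bbm, Cdim, Db, Ebm, F, Gb, Ab (with V from harmonic minor). Bbm, Ebm and F all belong to that set. Bb (Bb–D–F) is not: scale degree 1 in Bb minor carries Bbm (i). In Bb major the chord on that degree is Bb, so here it functions as I, borrowed from the parallel major.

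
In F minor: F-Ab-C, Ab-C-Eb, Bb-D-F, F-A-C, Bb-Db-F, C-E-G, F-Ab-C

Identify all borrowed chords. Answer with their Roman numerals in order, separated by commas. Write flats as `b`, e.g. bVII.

IV, I

In F minor (with V from harmonic minor) the diatonic chords are Fm, Gdim, Ab, Bbm, C, Db, Eb. Of the given chords, F–Ab–C = Fm, Ab–C–Eb = Ab, Bb–Db–F = Bbm and C–E–G = C are diatonic. But Bb–D–F is foreign: the diatonic iv on degree 4 is Bbm, whereas Bb comes from F major. It is labeled IV. F–A–C is not: scale degree 1 in F minor carries Fm (i). In F major the chord on that degree is F, so here it functions as I, borrowed from the parallel major.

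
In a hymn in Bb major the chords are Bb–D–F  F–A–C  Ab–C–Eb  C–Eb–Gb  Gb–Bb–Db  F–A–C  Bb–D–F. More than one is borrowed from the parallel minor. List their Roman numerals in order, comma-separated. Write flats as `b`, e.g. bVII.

In Bb major the diatonic chords are Bb, Cm, Dm, Eb, F, Gm, Adim. Of the given chords, Bb–D–F = Bb and F–A–C = F are diatonic. But Ab–C–Eb is foreign: the diatonic vii° on degree 7 is Adim, whereas Ab comes from Bb minor. It is labeled bVII. C–Eb–Gb is not: scale degree 2 in Bb major carries Cm (ii). In Bb minor the chord on that degree is Cdim, so here it functions as ii°, borrowed from the parallel minor. Gb–Bb–Db is not: scale degree 6 in Bb major carries Gm (vi). In Bb minor the chord on that degree is Gb, so here it functions as bVI, borrowed from the parallel minor.

bVII, ii°, bVI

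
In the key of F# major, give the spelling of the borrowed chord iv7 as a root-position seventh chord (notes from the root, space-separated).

The root, B, is scale degree 4 — the same note in F# major and F# minor; only the chord quality changes. In F# minor the chord on B is B–D–F#–A.

B D F# A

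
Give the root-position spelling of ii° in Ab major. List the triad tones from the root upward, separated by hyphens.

Bb-Db-Fb

ii° is built on scale degree 2, which is Bb in both Ab major and its parallel. In Ab minor the chord on Bb is Bb–Db–Fb.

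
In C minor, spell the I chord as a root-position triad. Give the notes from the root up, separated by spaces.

I is built on scale degree 1, which is C in both C minor and its parallel. Stacking thirds in C major on C gives C–E–G.

C E G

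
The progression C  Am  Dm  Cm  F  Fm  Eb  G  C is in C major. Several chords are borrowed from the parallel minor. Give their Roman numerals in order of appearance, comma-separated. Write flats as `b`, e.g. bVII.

In C major the diatonic chords are C, Dm, Em, F, G, Am, Bdim. C, Am, Dm, F and G are all diatonic. Cm (C–Eb–G) doesn't fit — on degree 1 C major would have C (I). Cm is the degree-1 chord of C minor, so it is the borrowed i. But Fm (F–Ab–C) is foreign: the diatonic IV on degree 4 is F, whereas Fm comes from C minor. It is labeled iv. Eb (Eb–G–Bb) doesn't fit — on degree 3 C major would have Em (iii). Eb is the degree-3 chord of C minor, so it is the borrowed bIII.

i, iv, bIII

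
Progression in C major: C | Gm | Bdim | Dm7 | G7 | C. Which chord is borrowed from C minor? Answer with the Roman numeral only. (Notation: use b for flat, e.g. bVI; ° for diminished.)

v

C major has the diatonic set C, Dm, Em, F, G, Am, Bdim. Of the given chords, C, Bdim, Dm7 and G7 are diatonic. Gm (G–Bb–D) is not: scale degree 5 in C major carries G (V). In C minor the chord on that degree is Gm, so here it functions as v, borrowed from the parallel minor.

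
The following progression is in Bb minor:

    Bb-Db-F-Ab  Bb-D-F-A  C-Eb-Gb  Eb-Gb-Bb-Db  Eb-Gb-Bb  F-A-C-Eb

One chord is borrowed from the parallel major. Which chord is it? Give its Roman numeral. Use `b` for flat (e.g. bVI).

Imaj7

The diatonic triads in Bb minor (with V from harmonic minor) are Bbm, Cdim, Db, Ebm, F, Gb, Ab. Bb–Db–F–Ab = Bbm7, C–Eb–Gb = Cdim, Eb–Gb–Bb–Db = Ebm7, Eb–Gb–Bb = Ebm and F–A–C–Eb = F7 are all diatonic. Bb–D–F–A is not: scale degree 1 in Bb minor carries Bbm (i). In Bb major the chord on that degree is Bbmaj7, so here it functions as Imaj7, borrowed from the parallel major.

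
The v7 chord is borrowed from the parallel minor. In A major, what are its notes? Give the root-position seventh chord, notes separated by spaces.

v7 is built on scale degree 5, which is E in both A major and its parallel. In A minor the chord on E is E–G–B–D.

E G B D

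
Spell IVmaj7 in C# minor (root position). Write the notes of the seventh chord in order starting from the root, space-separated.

F# A# C# E#

The root, F#, is scale degree 4 — the same note in C# minor and C# major; only the chord quality changes. Stacking thirds in C# major on F# gives F#–A#–C#–E#.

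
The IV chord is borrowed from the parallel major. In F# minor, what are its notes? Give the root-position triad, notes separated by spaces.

B D# F#

The root, B, is scale degree 4 — the same note in F# minor and F# major; only the chord quality changes. Building the major chord from the parallel major on B: B–D#–F#.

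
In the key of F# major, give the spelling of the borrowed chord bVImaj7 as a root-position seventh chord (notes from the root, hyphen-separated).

The root of bVImaj7 is the lowered 6th degree: D# becomes D. Building the major-seventh chord from the parallel minor on D: D–F#–A–C#.

D-F#-A-C#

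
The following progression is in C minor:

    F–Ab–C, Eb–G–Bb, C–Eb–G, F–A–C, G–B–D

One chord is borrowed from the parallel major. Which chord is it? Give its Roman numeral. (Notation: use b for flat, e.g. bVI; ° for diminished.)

IV

C minor has the diatonic set Cm, Ddim, Eb, Fm, G, Ab, Bb (with V from harmonic minor). F–Ab–C = Fm, Eb–G–Bb = Eb, C–Eb–G = Cm and G–B–D = G are all diatonic. F–A–C is not: scale degree 4 in C minor carries Fm (iv). In C major the chord on that degree is F, so here it functions as IV, borrowed from the parallel major.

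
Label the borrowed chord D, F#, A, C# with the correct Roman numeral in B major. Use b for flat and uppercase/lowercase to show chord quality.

D is the lowered form of scale degree 3 in B major (the diatonic degree 3 is D#). Diatonically B major has D#m (iii) on that degree; D–F#–A–C# is instead the major-seventh chord native to B minor, so it takes the label bIIImaj7.

bIIImaj7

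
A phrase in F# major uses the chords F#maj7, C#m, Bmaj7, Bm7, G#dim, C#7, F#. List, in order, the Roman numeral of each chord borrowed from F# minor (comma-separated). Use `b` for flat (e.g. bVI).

v, iv7, ii°

The diatonic triads in F# major are F#, G#m, A#m, B, C#, D#m, E#dim. F#maj7, Bmaj7, C#7 and F# all belong to that set. C#m (C#–E–G#) doesn't fit — on degree 5 F# major would have C# (V). C#m is the degree-5 chord of F# minor, so it is the borrowed v. Bm7 (B–D–F#–A) is not: scale degree 4 in F# major carries B (IV). In F# minor the chord on that degree is Bm7, so here it functions as iv7, borrowed from the parallel minor. But G#dim (G#–B–D) is foreign: the diatonic ii on degree 2 is G#m, whereas G#dim comes from F# minor. It is labeled ii°.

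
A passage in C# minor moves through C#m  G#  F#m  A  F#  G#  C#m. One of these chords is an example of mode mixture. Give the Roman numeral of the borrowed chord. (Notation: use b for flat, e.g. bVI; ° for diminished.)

IV

In C# minor (with V from harmonic minor) the diatonic chords are C#m, D#dim, E, F#m, G#, A, B. Of the given chords, C#m, G#, F#m and A are diatonic. F# (F#–A#–C#) is not: scale degree 4 in C# minor carries F#m (iv). In C# major the chord on that degree is F#, so here it functions as IV, borrowed from the parallel major.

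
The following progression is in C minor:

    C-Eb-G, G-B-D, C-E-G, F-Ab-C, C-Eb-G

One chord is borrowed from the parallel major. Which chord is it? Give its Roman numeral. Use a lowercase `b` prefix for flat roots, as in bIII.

C minor has the diatonic set Cm, Ddim, Eb, Fm, G, Ab, Bb (with V from harmonic minor). C–Eb–G = Cm, G–B–D = G and F–Ab–C = Fm are all diatonic. C–E–G doesn't fit — on degree 1 C minor would have Cm (i). C is the degree-1 chord of C major, so it is the borrowed I.

I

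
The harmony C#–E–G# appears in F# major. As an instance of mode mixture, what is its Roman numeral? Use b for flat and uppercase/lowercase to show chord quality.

C# is scale degree 5 in F# major. Diatonically F# major has C# (V) on that degree; C#–E–G# is instead the minor chord native to F# minor, so it takes the label v.

v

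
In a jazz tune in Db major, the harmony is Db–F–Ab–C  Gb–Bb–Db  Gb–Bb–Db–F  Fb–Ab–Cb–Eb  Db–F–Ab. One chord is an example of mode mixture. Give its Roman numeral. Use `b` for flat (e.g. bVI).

bIIImaj7

In Db major the diatonic chords are Db, Ebm, Fm, Gb, Ab, Bbm, Cdim. Of the given chords, Db–F–Ab–C = Dbmaj7, Gb–Bb–Db = Gb, Gb–Bb–Db–F = Gbmaj7 and Db–F–Ab = Db are diatonic. Fb–Ab–Cb–Eb is not: scale degree 3 in Db major carries Fm (iii). In Db minor the chord on that degree is Fbmaj7, so here it functions as bIIImaj7, borrowed from the parallel minor.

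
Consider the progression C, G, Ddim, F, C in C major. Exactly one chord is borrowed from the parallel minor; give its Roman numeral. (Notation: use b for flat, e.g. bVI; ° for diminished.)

In C major the diatonic chords are C, Dm, Em, F, G, Am, Bdim. C, G and F are all diatonic. Ddim (D–F–Ab) doesn't fit — on degree 2 C major would have Dm (ii). Ddim is the degree-2 chord of C minor, so it is the borrowed ii°.

ii°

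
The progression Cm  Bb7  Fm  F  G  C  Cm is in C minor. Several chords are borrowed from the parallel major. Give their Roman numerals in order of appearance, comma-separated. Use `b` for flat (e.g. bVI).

IV, I

C minor has the diatonic set Cm, Ddim, Eb, Fm, G, Ab, Bb (with V from harmonic minor). Cm, Bb7, Fm and G are all diatonic. F (F–A–C) doesn't fit — on degree 4 C minor would have Fm (iv). F is the degree-4 chord of C major, so it is the borrowed IV. C (C–E–G) is not: scale degree 1 in C minor carries Cm (i). In C major the chord on that degree is C, so here it functions as I, borrowed from the parallel major.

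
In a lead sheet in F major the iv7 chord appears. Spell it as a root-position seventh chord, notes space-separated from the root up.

Bb Db F Ab

iv7 is built on scale degree 4, which is Bb in both F major and its parallel. Stacking thirds in F minor on Bb gives Bb–Db–F–Ab.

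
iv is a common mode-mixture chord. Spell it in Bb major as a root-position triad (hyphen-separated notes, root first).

Eb-Gb-Bb

The root, Eb, is scale degree 4 — the same note in Bb major and Bb minor; only the chord quality changes. In Bb minor the chord on Eb is Eb–Gb–Bb.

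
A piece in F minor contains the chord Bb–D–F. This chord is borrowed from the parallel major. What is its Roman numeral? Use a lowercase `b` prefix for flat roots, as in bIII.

Bb is scale degree 4 in F minor. Diatonically F minor has Bbm (iv) on that degree; Bb–D–F is instead the major chord native to F major, so it takes the label IV.

IV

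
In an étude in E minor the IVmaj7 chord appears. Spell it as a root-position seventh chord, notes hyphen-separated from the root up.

The root, A, is scale degree 4 — the same note in E minor and E major; only the chord quality changes. Building the major-seventh chord from the parallel major on A: A–C#–E–G#.

A-C#-E-G#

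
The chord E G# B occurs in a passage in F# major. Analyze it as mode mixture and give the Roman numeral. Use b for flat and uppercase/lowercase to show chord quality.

bVII

The root E is the lowered 7th scale degree — diatonically F# major has E# there. The diatonic chord on degree 7 would be E#dim (vii°), but E–G#–B is the major chord from F# minor. As a borrowed chord it is labeled bVII.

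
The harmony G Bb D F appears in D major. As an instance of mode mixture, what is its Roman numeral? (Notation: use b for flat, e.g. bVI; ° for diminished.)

The root G is the diatonic 4th degree of D major; the borrowing shows in the chord quality. The diatonic chord on degree 4 would be G (IV), but G–Bb–D–F is the minor-seventh chord from D minor. As a borrowed chord it is labeled iv7.

iv7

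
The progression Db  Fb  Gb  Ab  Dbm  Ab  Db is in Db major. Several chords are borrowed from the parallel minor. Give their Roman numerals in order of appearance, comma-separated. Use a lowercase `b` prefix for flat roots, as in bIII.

In Db major the diatonic chords are Db, Ebm, Fm, Gb, Ab, Bbm, Cdim. Of the given chords, Db, Gb and Ab are diatonic. Fb (Fb–Ab–Cb) doesn't fit — on degree 3 Db major would have Fm (iii). Fb is the degree-3 chord of Db minor, so it is the borrowed bIII. But Dbm (Db–Fb–Ab) is foreign: the diatonic I on degree 1 is Db, whereas Dbm comes from Db minor. It is labeled i.

bIII, i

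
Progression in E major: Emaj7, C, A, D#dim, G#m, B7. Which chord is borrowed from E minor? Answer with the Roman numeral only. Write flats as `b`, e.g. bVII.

bVI

In E major the diatonic chords are E, F#m, G#m, A, B, C#m, D#dim. Of the given chords, Emaj7, A, D#dim, G#m and B7 are diatonic. C (C–E–G) doesn't fit — on degree 6 E major would have C#m (vi). C is the degree-6 chord of E minor, so it is the borrowed bVI.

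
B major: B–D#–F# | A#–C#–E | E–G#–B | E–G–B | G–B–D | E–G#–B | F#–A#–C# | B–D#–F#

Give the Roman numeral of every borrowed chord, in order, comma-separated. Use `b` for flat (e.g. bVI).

iv, bVI

B major has the diatonic set B, C#m, D#m, E, F#, G#m, A#dim. B–D#–F# = B, A#–C#–E = A#dim, E–G#–B = E and F#–A#–C# = F# all belong to that set. E–G–B is not: scale degree 4 in B major carries E (IV). In B minor the chord on that degree is Em, so here it functions as iv, borrowed from the parallel minor. G–B–D is not: scale degree 6 in B major carries G#m (vi). In B minor the chord on that degree is G, so here it functions as bVI, borrowed from the parallel minor.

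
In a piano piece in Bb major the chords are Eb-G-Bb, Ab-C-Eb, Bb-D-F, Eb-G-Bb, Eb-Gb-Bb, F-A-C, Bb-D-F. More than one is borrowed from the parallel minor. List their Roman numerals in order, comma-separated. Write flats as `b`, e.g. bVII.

Bb major has the diatonic set Bb, Cm, Dm, Eb, F, Gm, Adim. Eb–G–Bb = Eb, Bb–D–F = Bb and F–A–C = F are all diatonic. But Ab–C–Eb is foreign: the diatonic vii° on degree 7 is Adim, whereas Ab comes from Bb minor. It is labeled bVII. Eb–Gb–Bb is not: scale degree 4 in Bb major carries Eb (IV). In Bb minor the chord on that degree is Ebm, so here it functions as iv, borrowed from the parallel minor.

bVII, iv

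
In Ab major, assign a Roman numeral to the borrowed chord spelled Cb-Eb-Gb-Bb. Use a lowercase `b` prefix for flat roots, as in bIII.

The root Cb is the lowered 3rd scale degree — diatonically Ab major has C there. Cb–Eb–Gb–Bb is a major-seventh chord — the form found in Ab minor, not the diatonic iii (Cm). Borrowed into Ab major it is written bIIImaj7.

bIIImaj7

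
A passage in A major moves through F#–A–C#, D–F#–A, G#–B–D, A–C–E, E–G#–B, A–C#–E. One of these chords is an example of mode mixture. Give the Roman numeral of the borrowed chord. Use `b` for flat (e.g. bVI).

In A major the diatonic chords are A, Bm, C#m, D, E, F#m, G#dim. F#–A–C# = F#m, D–F#–A = D, G#–B–D = G#dim, E–G#–B = E and A–C#–E = A all belong to that set. A–C–E is not: scale degree 1 in A major carries A (I). In A minor the chord on that degree is Am, so here it functions as i, borrowed from the parallel minor.

i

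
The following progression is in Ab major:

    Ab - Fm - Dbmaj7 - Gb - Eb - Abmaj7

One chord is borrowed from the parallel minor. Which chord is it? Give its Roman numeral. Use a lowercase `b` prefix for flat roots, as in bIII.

Ab major has the diatonic set Ab, Bbm, Cm, Db, Eb, Fm, Gdim. Ab, Fm, Dbmaj7, Eb and Abmaj7 all belong to that set. But Gb (Gb–Bb–Db) is foreign: the diatonic vii° on degree 7 is Gdim, whereas Gb comes from Ab minor. It is labeled bVII.

bVII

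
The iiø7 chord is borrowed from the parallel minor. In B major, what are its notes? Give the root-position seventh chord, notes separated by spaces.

C# E G B

The root, C#, is scale degree 2 — the same note in B major and B minor; only the chord quality changes. Building the half-diminished-seventh chord from the parallel minor on C#: C#–E–G–B.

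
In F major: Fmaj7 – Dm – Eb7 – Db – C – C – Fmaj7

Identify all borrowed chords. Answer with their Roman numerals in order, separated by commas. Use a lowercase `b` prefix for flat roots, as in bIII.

In F major the diatonic chords are F, Gm, Am, Bb, C, Dm, Edim. Of the given chords, Fmaj7, Dm and C are diatonic. But Eb7 (Eb–G–Bb–Db) is foreign: the diatonic vii° on degree 7 is Edim, whereas Eb7 comes from F minor. It is labeled bVII7. Db (Db–F–Ab) is not: scale degree 6 in F major carries Dm (vi). In F minor the chord on that degree is Db, so here it functions as bVI, borrowed from the parallel minor.

bVII7, bVI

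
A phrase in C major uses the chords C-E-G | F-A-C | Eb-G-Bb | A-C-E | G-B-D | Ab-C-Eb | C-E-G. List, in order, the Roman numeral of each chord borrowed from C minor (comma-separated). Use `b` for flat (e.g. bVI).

bIII, bVI

C major has the diatonic set C, Dm, Em, F, G, Am, Bdim. C–E–G = C, F–A–C = F, A–C–E = Am and G–B–D = G all belong to that set. Eb–G–Bb doesn't fit — on degree 3 C major would have Em (iii). Eb is the degree-3 chord of C minor, so it is the borrowed bIII. Ab–C–Eb is not: scale degree 6 in C major carries Am (vi). In C minor the chord on that degree is Ab, so here it functions as bVI, borrowed from the parallel minor.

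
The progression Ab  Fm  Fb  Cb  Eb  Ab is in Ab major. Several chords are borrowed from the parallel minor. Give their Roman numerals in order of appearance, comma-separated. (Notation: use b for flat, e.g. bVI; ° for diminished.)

bVI, bIII

The diatonic triads in Ab major are Ab, Bbm, Cm, Db, Eb, Fm, Gdim. Ab, Fm and Eb are all diatonic. Fb (Fb–Ab–Cb) doesn't fit — on degree 6 Ab major would have Fm (vi). Fb is the degree-6 chord of Ab minor, so it is the borrowed bVI. Cb (Cb–Eb–Gb) is not: scale degree 3 in Ab major carries Cm (iii). In Ab minor the chord on that degree is Cb, so here it functions as bIII, borrowed from the parallel minor.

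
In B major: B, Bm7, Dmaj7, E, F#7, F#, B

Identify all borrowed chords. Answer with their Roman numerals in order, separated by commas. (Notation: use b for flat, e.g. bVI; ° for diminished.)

i7, bIIImaj7

B major has the diatonic set B, C#m, D#m, E, F#, G#m, A#dim. Of the given chords, B, E, F#7 and F# are diatonic. Bm7 (B–D–F#–A) doesn't fit — on degree 1 B major would have B (I). Bm7 is the degree-1 chord of B minor, so it is the borrowed i7. Dmaj7 (D–F#–A–C#) doesn't fit — on degree 3 B major would have D#m (iii). Dmaj7 is the degree-3 chord of B minor, so it is the borrowed bIIImaj7.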